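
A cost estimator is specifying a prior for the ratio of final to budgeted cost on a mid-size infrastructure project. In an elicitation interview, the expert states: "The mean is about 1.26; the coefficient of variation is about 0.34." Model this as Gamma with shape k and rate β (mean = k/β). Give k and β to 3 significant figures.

For Gamma(k, rate β): mean = k/β, variance = k/β², so CV = 1/√k.
CV = 0.34, hence k = 1/CV² = 8.65.
Then β = k/mean = 8.65/1.26 = 6.87.

k ≈ 8.65, β ≈ 6.87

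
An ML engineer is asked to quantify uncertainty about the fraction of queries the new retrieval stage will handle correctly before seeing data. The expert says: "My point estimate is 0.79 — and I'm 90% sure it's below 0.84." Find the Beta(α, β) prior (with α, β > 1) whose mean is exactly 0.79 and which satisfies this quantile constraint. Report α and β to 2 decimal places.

With mean 0.79 fixed, write α = 0.79s, β = 0.21s where s = α+β.
Need P(θ < 0.84) = 0.9 under Beta(0.79s, 0.21s). Normal approximation: (q−m)/√(m(1−m)/s) ≈ z_{0.9} = 1.28, so s ≈ 0.79·0.21·(1.28)²/(0.84−0.79)² = 109.0.
At s = 109.0: P(θ<0.84) ≈ 0.907. Adjusting to match 0.9 gives s ≈ 102.91.
So α = 0.79·102.91 ≈ 81.30, β = 0.21·102.91 ≈ 21.61.

α ≈ 81.30, β ≈ 21.61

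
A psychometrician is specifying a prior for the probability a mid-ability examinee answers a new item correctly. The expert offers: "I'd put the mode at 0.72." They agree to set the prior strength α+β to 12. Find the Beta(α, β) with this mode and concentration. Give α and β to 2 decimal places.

α = 8.20, β = 3.80

For α,β > 1 the Beta mode is (α−1)/(α+β−2). With α+β = 12, the mode is (α−1)/10.
Set (α−1)/10 = 0.72 → α = 1 + 0.72·10 = 8.20.
β = 12 − α = 3.80.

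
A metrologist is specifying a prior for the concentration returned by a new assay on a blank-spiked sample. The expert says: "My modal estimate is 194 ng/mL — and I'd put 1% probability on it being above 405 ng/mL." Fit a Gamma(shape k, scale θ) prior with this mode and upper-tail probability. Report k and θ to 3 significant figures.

Gamma(k,θ) with k>1 has mode (k−1)θ, so θ = 194/(k−1).
Need P(X < 405) = 0.99 with θ tied to k this way. Start at k = 2, θ = 194: P(X<405) ≈ 0.617.
Too low — raise k to concentrate. Iterating converges to k ≈ 9.99.
Then θ = 194/(9.99−1) ≈ 21.6.

k ≈ 9.99, θ ≈ 21.6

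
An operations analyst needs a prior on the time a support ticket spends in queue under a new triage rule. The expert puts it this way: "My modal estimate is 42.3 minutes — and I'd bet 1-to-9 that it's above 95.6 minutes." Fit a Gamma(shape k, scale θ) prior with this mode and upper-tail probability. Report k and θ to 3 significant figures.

Gamma(k,θ) with k>1 has mode (k−1)θ, so θ = 42.3/(k−1).
Need P(X < 95.6) = 0.9 with θ tied to k this way. Start at k = 2, θ = 42.3: P(X<95.6) ≈ 0.660.
Too low — raise k to concentrate. Iterating converges to k ≈ 3.89.
Then θ = 42.3/(3.89−1) ≈ 14.6.

k ≈ 3.89, θ ≈ 14.6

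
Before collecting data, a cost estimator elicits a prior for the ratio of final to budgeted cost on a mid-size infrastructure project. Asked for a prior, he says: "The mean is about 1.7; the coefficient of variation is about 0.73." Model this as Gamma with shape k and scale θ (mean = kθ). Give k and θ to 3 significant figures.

k ≈ 1.88, θ ≈ 0.906

For Gamma(k, scale θ): mean = kθ, variance = kθ², so CV = 1/√k.
CV = 0.73, hence k = 1/CV² = 1.88.
Then θ = mean/k = 1.7/1.88 = 0.906.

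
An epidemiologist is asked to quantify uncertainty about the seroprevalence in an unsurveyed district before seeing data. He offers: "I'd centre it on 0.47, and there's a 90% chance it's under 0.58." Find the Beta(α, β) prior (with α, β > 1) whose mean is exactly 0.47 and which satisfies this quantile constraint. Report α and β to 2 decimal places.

With mean 0.47 fixed, write α = 0.47s, β = 0.53s where s = α+β.
Need P(θ < 0.58) = 0.9 under Beta(0.47s, 0.53s). Normal approximation: (q−m)/√(m(1−m)/s) ≈ z_{0.9} = 1.28, so s ≈ 0.47·0.53·(1.28)²/(0.58−0.47)² = 33.8.
At s = 33.8: P(θ<0.58) ≈ 0.900. Adjusting to match 0.9 gives s ≈ 33.72.
So α = 0.47·33.72 ≈ 15.85, β = 0.53·33.72 ≈ 17.87.

α ≈ 15.85, β ≈ 17.87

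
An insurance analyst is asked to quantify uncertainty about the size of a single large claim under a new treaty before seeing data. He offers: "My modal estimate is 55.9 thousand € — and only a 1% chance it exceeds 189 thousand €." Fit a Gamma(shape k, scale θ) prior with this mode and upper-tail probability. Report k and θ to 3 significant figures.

Gamma(k,θ) with k>1 has mode (k−1)θ, so θ = 55.9/(k−1).
Need P(X < 189) = 0.99 with θ tied to k this way. Start at k = 2, θ = 55.9: P(X<189) ≈ 0.851.
Too low — raise k to concentrate. Iterating converges to k ≈ 3.95.
Then θ = 55.9/(3.95−1) ≈ 19.

k ≈ 3.95, θ ≈ 19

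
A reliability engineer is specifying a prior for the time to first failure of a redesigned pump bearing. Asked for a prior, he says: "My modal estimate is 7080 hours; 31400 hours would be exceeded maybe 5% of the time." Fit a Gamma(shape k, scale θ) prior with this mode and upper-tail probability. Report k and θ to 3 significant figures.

k ≈ 2.11, θ ≈ 6380

Gamma(k,θ) with k>1 has mode (k−1)θ, so θ = 7080/(k−1).
Need P(X < 31400) = 0.95 with θ tied to k this way. Start at k = 2, θ = 7080: P(X<31400) ≈ 0.936.
Too low — raise k to concentrate. Iterating converges to k ≈ 2.11.
Then θ = 7080/(2.11−1) ≈ 6380.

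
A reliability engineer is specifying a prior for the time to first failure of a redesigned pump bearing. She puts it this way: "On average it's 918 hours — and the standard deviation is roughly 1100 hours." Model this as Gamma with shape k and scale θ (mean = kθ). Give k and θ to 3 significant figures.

k ≈ 0.696, θ ≈ 1320

For Gamma(k, scale θ): mean = kθ, variance = kθ², so CV = 1/√k.
CV = SD/mean = 1100/918 = 1.198, hence k = 1/CV² = 0.696.
Then θ = mean/k = 918/0.696 = 1320.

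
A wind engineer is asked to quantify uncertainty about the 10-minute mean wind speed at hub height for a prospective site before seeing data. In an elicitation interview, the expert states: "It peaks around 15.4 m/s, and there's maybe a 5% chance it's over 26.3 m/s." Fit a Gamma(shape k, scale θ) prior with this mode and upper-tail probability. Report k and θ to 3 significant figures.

k ≈ 10.7, θ ≈ 1.58

Gamma(k,θ) with k>1 has mode (k−1)θ, so θ = 15.4/(k−1).
Need P(X < 26.3) = 0.95 with θ tied to k this way. Start at k = 2, θ = 15.4: P(X<26.3) ≈ 0.509.
Too low — raise k to concentrate. Iterating converges to k ≈ 10.7.
Then θ = 15.4/(10.7−1) ≈ 1.58.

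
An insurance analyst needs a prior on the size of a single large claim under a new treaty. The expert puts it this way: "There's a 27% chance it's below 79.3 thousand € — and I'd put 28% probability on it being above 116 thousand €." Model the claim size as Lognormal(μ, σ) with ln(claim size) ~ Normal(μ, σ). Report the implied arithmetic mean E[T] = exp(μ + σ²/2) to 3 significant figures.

If T ~ Lognormal(μ,σ) then ln T ~ Normal(μ,σ), so the p-quantile of ln T is μ + z_p·σ.
ln(79.3) = 4.373 and ln(116) = 4.754; z_{0.27} = -0.6128, z_{0.72} = 0.5828.
σ = (4.754 − 4.373)/(0.5828 − (-0.6128)) = 0.318.
μ = 4.373 − (-0.6128)·0.318 = 4.568.
E[T] = exp(μ + σ²/2) = exp(4.568 + 0.0506) = 101 thousand €.

E[T] ≈ 101 thousand €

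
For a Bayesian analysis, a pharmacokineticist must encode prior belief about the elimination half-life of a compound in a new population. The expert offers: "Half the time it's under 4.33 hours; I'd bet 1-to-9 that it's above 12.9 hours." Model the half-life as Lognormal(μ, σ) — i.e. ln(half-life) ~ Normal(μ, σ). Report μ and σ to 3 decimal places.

μ ≈ 1.466, σ ≈ 0.852

If T ~ Lognormal(μ,σ) then ln T ~ Normal(μ,σ), so the p-quantile of ln T is μ + z_p·σ.
ln(4.33) = 1.466 and ln(12.9) = 2.557; z_{0.5} = 0, z_{0.9} = 1.282.
σ = (2.557 − 1.466)/(1.282 − (0)) = 0.852.
μ = 1.466 − (0)·0.852 = 1.466.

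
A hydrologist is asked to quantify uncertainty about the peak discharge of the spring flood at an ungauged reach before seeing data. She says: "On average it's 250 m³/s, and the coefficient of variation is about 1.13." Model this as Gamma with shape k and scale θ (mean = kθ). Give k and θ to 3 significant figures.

k ≈ 0.783, θ ≈ 319

For Gamma(k, scale θ): mean = kθ, variance = kθ², so CV = 1/√k.
CV = 1.13, hence k = 1/CV² = 0.783.
Then θ = mean/k = 250/0.783 = 319.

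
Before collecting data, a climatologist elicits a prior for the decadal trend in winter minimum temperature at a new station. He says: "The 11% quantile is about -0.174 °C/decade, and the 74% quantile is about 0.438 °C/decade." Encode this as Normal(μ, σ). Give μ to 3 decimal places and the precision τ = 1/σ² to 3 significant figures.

For Normal(μ,σ), the p-quantile is μ + z_p·σ. Here z_{0.11} = -1.227, z_{0.74} = 0.6433.
So -0.174 = μ − 1.227σ and 0.438 = μ + 0.6433σ.
Subtracting: σ = (0.438 − -0.174)/(0.6433 − (-1.227)) = 0.327.
Then μ = -0.174 − (-1.227)·0.327 = 0.227.
Precision τ = 1/σ² = 1/0.3273² = 9.34.

μ = 0.227, τ = 9.34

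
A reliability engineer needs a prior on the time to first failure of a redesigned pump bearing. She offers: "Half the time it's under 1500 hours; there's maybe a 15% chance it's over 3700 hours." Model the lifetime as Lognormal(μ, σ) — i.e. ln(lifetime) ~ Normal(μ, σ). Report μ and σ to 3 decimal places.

μ ≈ 7.313, σ ≈ 0.871

If T ~ Lognormal(μ,σ) then ln T ~ Normal(μ,σ), so the p-quantile of ln T is μ + z_p·σ.
ln(1500) = 7.313 and ln(3700) = 8.216; z_{0.5} = 0, z_{0.85} = 1.036.
σ = (8.216 − 7.313)/(1.036 − (0)) = 0.871.
μ = 7.313 − (0)·0.871 = 7.313.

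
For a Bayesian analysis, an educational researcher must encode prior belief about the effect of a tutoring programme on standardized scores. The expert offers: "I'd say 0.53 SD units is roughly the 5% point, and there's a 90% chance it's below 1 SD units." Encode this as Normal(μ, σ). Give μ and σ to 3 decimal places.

μ = 0.794, σ = 0.161

For Normal(μ,σ), the p-quantile is μ + z_p·σ. Here z_{0.05} = -1.645, z_{0.9} = 1.282.
So 0.53 = μ − 1.645σ and 1 = μ + 1.282σ.
Subtracting: σ = (1 − 0.53)/(1.282 − (-1.645)) = 0.161.
Then μ = 0.53 − (-1.645)·0.161 = 0.794.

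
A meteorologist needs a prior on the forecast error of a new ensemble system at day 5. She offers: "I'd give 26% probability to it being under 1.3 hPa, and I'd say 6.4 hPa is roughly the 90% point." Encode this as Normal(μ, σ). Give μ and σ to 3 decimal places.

The p-quantile of Normal(μ,σ) is μ + z_p·σ, with z_{0.26} = -0.6433 and z_{0.9} = 1.282.
Eliminate σ: μ = (z₂·x₁ − z₁·x₂)/(z₂ − z₁) = (1.282·1.3 − (-0.6433)·6.4)/1.925 = 3.005.
Then σ = (x₂ − x₁)/(z₂ − z₁) = (6.4 − 1.3)/1.925 = 2.649.

μ = 3.005, σ = 2.649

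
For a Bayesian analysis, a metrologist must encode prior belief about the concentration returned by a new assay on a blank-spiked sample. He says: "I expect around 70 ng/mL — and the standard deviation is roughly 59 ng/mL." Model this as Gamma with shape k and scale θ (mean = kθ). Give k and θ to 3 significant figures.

k ≈ 1.41, θ ≈ 49.7

For Gamma(k, scale θ): mean = kθ, variance = kθ², so CV = 1/√k.
CV = SD/mean = 59/70 = 0.8429, hence k = 1/CV² = 1.41.
Then θ = mean/k = 70/1.41 = 49.7.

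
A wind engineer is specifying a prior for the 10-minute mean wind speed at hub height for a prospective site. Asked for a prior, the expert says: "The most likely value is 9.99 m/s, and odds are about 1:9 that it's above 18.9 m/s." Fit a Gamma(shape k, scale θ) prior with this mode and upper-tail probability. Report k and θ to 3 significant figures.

k ≈ 5.7, θ ≈ 2.12

Gamma(k,θ) with k>1 has mode (k−1)θ, so θ = 9.99/(k−1).
Need P(X < 18.9) = 0.9 with θ tied to k this way. Start at k = 2, θ = 9.99: P(X<18.9) ≈ 0.564.
Too low — raise k to concentrate. Iterating converges to k ≈ 5.7.
Then θ = 9.99/(5.7−1) ≈ 2.12.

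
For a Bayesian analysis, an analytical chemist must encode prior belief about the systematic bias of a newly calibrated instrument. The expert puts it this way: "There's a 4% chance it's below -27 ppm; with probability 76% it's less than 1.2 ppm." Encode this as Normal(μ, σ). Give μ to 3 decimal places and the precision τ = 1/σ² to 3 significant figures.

μ = -6.907, τ = 0.00759

The p-quantile of Normal(μ,σ) is μ + z_p·σ, with z_{0.04} = -1.751 and z_{0.76} = 0.7063.
Eliminate σ: μ = (z₂·x₁ − z₁·x₂)/(z₂ − z₁) = (0.7063·-27 − (-1.751)·1.2)/2.457 = -6.907.
Then σ = (x₂ − x₁)/(z₂ − z₁) = (1.2 − -27)/2.457 = 11.477.
Precision τ = 1/σ² = 1/11.48² = 0.00759.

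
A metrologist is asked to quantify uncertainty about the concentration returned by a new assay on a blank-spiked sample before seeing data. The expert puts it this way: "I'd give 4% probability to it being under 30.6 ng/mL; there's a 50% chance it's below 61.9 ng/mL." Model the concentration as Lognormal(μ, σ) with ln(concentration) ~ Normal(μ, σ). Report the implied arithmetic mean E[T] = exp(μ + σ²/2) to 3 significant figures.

E[T] ≈ 67.1 ng/mL

If T ~ Lognormal(μ,σ) then ln T ~ Normal(μ,σ), so the p-quantile of ln T is μ + z_p·σ.
ln(30.6) = 3.421 and ln(61.9) = 4.126; z_{0.04} = -1.751, z_{0.5} = 0.
σ = (4.126 − 3.421)/(0 − (-1.751)) = 0.402.
μ = 3.421 − (-1.751)·0.402 = 4.126.
E[T] = exp(μ + σ²/2) = exp(4.126 + 0.0810) = 67.1 ng/mL.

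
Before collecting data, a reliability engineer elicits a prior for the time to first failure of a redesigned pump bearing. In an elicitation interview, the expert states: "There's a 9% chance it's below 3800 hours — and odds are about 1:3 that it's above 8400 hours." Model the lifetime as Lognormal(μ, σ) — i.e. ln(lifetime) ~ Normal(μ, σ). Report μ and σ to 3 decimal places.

μ ≈ 8.770, σ ≈ 0.394

If T ~ Lognormal(μ,σ) then ln T ~ Normal(μ,σ), so the p-quantile of ln T is μ + z_p·σ.
ln(3800) = 8.243 and ln(8400) = 9.036; z_{0.09} = -1.341, z_{0.75} = 0.6745.
σ = (9.036 − 8.243)/(0.6745 − (-1.341)) = 0.394.
μ = 8.243 − (-1.341)·0.394 = 8.770.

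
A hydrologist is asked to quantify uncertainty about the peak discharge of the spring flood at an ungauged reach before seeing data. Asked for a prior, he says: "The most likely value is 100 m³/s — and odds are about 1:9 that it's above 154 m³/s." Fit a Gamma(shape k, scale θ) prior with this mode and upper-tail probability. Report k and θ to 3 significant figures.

Gamma(k,θ) with k>1 has mode (k−1)θ, so θ = 100/(k−1).
Need P(X < 154) = 0.9 with θ tied to k this way. Start at k = 2, θ = 100: P(X<154) ≈ 0.455.
Too low — raise k to concentrate. Iterating converges to k ≈ 11.
Then θ = 100/(11−1) ≈ 9.98.

k ≈ 11, θ ≈ 9.98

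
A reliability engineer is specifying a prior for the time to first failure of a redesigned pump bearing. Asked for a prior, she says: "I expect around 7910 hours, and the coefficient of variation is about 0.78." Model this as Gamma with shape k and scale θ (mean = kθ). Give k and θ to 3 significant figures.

For Gamma(k, scale θ): mean = kθ, variance = kθ², so CV = 1/√k.
CV = 0.78, hence k = 1/CV² = 1.64.
Then θ = mean/k = 7910/1.64 = 4810.

k ≈ 1.64, θ ≈ 4810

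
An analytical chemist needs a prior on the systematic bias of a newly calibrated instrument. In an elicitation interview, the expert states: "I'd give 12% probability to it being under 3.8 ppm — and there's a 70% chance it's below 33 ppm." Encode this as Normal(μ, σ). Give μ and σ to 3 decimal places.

μ = 23.989, σ = 17.183

For Normal(μ,σ), the p-quantile is μ + z_p·σ. Here z_{0.12} = -1.175, z_{0.7} = 0.5244.
So 3.8 = μ − 1.175σ and 33 = μ + 0.5244σ.
Subtracting: σ = (33 − 3.8)/(0.5244 − (-1.175)) = 17.183.
Then μ = 3.8 − (-1.175)·17.183 = 23.989.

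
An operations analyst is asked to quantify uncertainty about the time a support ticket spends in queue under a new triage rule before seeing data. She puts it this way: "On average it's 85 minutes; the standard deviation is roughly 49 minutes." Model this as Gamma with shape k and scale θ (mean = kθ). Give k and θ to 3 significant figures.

For Gamma(k, scale θ): mean = kθ, variance = kθ², so CV = 1/√k.
CV = SD/mean = 49/85 = 0.5765, hence k = 1/CV² = 3.01.
Then θ = mean/k = 85/3.01 = 28.2.

k ≈ 3.01, θ ≈ 28.2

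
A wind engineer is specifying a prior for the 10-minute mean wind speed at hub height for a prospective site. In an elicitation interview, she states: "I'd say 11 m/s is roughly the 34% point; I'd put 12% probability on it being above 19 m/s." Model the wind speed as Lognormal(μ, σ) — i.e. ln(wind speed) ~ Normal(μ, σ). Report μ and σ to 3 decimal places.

If T ~ Lognormal(μ,σ) then ln T ~ Normal(μ,σ), so the p-quantile of ln T is μ + z_p·σ.
ln(11) = 2.398 and ln(19) = 2.944; z_{0.34} = -0.4125, z_{0.88} = 1.175.
σ = (2.944 − 2.398)/(1.175 − (-0.4125)) = 0.344.
μ = 2.398 − (-0.4125)·0.344 = 2.540.

μ ≈ 2.540, σ ≈ 0.344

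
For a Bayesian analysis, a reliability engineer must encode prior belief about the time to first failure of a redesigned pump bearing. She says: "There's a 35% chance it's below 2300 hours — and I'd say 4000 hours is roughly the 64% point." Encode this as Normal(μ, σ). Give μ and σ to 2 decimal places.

The p-quantile of Normal(μ,σ) is μ + z_p·σ, with z_{0.35} = -0.3853 and z_{0.64} = 0.3585.
Eliminate σ: μ = (z₂·x₁ − z₁·x₂)/(z₂ − z₁) = (0.3585·2300 − (-0.3853)·4000)/0.7438 = 3180.70.
Then σ = (x₂ − x₁)/(z₂ − z₁) = (4000 − 2300)/0.7438 = 2285.62.

μ = 3180.70, σ = 2285.62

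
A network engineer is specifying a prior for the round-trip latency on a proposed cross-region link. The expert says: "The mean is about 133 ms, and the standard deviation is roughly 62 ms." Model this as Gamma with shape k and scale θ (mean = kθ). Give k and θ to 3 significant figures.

For Gamma(k, scale θ): mean = kθ, variance = kθ², so CV = 1/√k.
CV = SD/mean = 62/133 = 0.4662, hence k = 1/CV² = 4.6.
Then θ = mean/k = 133/4.6 = 28.9.

k ≈ 4.6, θ ≈ 28.9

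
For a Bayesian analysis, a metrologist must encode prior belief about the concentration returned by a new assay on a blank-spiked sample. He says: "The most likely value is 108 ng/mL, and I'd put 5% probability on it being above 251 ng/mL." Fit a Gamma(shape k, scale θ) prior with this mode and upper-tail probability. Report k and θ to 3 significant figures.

Gamma(k,θ) with k>1 has mode (k−1)θ, so θ = 108/(k−1).
Need P(X < 251) = 0.95 with θ tied to k this way. Start at k = 2, θ = 108: P(X<251) ≈ 0.675.
Too low — raise k to concentrate. Iterating converges to k ≈ 4.85.
Then θ = 108/(4.85−1) ≈ 28.1.

k ≈ 4.85, θ ≈ 28.1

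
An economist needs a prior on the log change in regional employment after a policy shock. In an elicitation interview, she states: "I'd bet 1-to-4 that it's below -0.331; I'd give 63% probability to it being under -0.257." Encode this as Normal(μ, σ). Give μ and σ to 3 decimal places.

μ = -0.278, σ = 0.063

For Normal(μ,σ), the p-quantile is μ + z_p·σ. Here z_{0.2} = -0.8416, z_{0.63} = 0.3319.
So -0.331 = μ − 0.8416σ and -0.257 = μ + 0.3319σ.
Subtracting: σ = (-0.257 − -0.331)/(0.3319 − (-0.8416)) = 0.063.
Then μ = -0.331 − (-0.8416)·0.063 = -0.278.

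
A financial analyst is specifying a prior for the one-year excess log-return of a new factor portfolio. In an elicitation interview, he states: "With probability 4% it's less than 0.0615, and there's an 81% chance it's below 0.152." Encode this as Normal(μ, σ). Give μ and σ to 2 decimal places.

μ = 0.12, σ = 0.03

The p-quantile of Normal(μ,σ) is μ + z_p·σ, with z_{0.04} = -1.751 and z_{0.81} = 0.8779.
Eliminate σ: μ = (z₂·x₁ − z₁·x₂)/(z₂ − z₁) = (0.8779·0.0615 − (-1.751)·0.152)/2.629 = 0.12.
Then σ = (x₂ − x₁)/(z₂ − z₁) = (0.152 − 0.0615)/2.629 = 0.03.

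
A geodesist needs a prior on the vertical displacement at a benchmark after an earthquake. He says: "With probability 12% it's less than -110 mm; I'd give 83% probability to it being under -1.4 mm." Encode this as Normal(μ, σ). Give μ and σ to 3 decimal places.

For Normal(μ,σ), the p-quantile is μ + z_p·σ. Here z_{0.12} = -1.175, z_{0.83} = 0.9542.
So -110 = μ − 1.175σ and -1.4 = μ + 0.9542σ.
Subtracting: σ = (-1.4 − -110)/(0.9542 − (-1.175)) = 51.006.
Then μ = -110 − (-1.175)·51.006 = -50.068.

μ = -50.068, σ = 51.006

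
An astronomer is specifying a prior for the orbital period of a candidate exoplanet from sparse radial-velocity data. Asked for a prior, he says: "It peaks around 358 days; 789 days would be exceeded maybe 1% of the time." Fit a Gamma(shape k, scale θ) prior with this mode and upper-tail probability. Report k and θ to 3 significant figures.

Gamma(k,θ) with k>1 has mode (k−1)θ, so θ = 358/(k−1).
Need P(X < 789) = 0.99 with θ tied to k this way. Start at k = 2, θ = 358: P(X<789) ≈ 0.646.
Too low — raise k to concentrate. Iterating converges to k ≈ 8.72.
Then θ = 358/(8.72−1) ≈ 46.4.

k ≈ 8.72, θ ≈ 46.4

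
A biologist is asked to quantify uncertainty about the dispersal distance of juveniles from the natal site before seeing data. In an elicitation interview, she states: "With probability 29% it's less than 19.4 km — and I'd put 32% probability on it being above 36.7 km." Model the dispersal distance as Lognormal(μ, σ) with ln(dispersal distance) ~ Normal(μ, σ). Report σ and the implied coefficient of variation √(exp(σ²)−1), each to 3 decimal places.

If T ~ Lognormal(μ,σ) then ln T ~ Normal(μ,σ), so the p-quantile of ln T is μ + z_p·σ.
ln(19.4) = 2.965 and ln(36.7) = 3.603; z_{0.29} = -0.5534, z_{0.68} = 0.4677.
σ = (3.603 − 2.965)/(0.4677 − (-0.5534)) = 0.624.
μ = 2.965 − (-0.5534)·0.624 = 3.311.
CV = √(exp(σ²)−1) = √(exp(0.3898)−1) = 0.690.

σ ≈ 0.624, CV ≈ 0.690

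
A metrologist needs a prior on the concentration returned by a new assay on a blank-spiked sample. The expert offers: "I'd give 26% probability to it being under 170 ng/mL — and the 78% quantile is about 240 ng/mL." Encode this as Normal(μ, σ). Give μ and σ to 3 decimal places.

The p-quantile of Normal(μ,σ) is μ + z_p·σ, with z_{0.26} = -0.6433 and z_{0.78} = 0.7722.
Eliminate σ: μ = (z₂·x₁ − z₁·x₂)/(z₂ − z₁) = (0.7722·170 − (-0.6433)·240)/1.416 = 201.814.
Then σ = (x₂ − x₁)/(z₂ − z₁) = (240 − 170)/1.416 = 49.451.

μ = 201.814, σ = 49.451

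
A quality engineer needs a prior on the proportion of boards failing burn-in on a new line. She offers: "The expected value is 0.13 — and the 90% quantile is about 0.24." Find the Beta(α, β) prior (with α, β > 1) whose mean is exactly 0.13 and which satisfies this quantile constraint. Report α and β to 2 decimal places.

With mean 0.13 fixed, write α = 0.13s, β = 0.87s where s = α+β.
Need P(θ < 0.24) = 0.9 under Beta(0.13s, 0.87s). Normal approximation: (q−m)/√(m(1−m)/s) ≈ z_{0.9} = 1.28, so s ≈ 0.13·0.87·(1.28)²/(0.24−0.13)² = 15.4.
At s = 15.4: P(θ<0.24) ≈ 0.893. Adjusting to match 0.9 gives s ≈ 16.71.
So α = 0.13·16.71 ≈ 2.17, β = 0.87·16.71 ≈ 14.54.

α ≈ 2.17, β ≈ 14.54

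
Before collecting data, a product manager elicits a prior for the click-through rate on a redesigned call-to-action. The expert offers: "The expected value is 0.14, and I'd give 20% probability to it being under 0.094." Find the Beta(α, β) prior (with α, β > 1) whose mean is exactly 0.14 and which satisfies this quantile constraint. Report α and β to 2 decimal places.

α ≈ 5.86, β ≈ 35.97

With mean 0.14 fixed, write α = 0.14s, β = 0.86s where s = α+β.
Need P(θ < 0.094) = 0.2 under Beta(0.14s, 0.86s). Normal approximation: (q−m)/√(m(1−m)/s) ≈ z_{0.2} = -0.842, so s ≈ 0.14·0.86·(-0.842)²/(0.094−0.14)² = 40.3.
At s = 40.3: P(θ<0.094) ≈ 0.206. Adjusting to match 0.2 gives s ≈ 41.82.
So α = 0.14·41.82 ≈ 5.86, β = 0.86·41.82 ≈ 35.97.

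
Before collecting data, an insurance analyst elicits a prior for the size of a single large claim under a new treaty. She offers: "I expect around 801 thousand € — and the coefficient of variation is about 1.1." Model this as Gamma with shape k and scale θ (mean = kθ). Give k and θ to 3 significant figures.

k ≈ 0.826, θ ≈ 969

For Gamma(k, scale θ): mean = kθ, variance = kθ², so CV = 1/√k.
CV = 1.1, hence k = 1/CV² = 0.826.
Then θ = mean/k = 801/0.826 = 969.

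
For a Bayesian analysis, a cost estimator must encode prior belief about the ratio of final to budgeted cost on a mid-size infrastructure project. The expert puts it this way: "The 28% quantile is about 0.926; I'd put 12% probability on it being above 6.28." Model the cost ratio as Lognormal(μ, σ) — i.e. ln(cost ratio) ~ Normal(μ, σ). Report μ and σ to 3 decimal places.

μ ≈ 0.558, σ ≈ 1.089

If T ~ Lognormal(μ,σ) then ln T ~ Normal(μ,σ), so the p-quantile of ln T is μ + z_p·σ.
ln(0.926) = -0.07688 and ln(6.28) = 1.837; z_{0.28} = -0.5828, z_{0.88} = 1.175.
σ = (1.837 − -0.07688)/(1.175 − (-0.5828)) = 1.089.
μ = -0.07688 − (-0.5828)·1.089 = 0.558.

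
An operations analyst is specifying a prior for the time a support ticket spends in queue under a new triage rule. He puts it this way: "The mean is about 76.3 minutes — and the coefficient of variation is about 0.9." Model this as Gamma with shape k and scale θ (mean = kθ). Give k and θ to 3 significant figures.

For Gamma(k, scale θ): mean = kθ, variance = kθ², so CV = 1/√k.
CV = 0.9, hence k = 1/CV² = 1.23.
Then θ = mean/k = 76.3/1.23 = 61.8.

k ≈ 1.23, θ ≈ 61.8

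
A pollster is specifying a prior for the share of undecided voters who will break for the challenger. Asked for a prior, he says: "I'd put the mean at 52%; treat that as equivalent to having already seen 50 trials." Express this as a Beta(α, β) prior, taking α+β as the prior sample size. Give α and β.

α = 26, β = 24

Under the effective-sample-size interpretation, Beta(α, β) has prior mean α/(α+β) and prior sample size α+β.
So α+β = 50 and α/(α+β) = 0.52, giving α = 0.52·50 = 26 and β = 50 − 26 = 24.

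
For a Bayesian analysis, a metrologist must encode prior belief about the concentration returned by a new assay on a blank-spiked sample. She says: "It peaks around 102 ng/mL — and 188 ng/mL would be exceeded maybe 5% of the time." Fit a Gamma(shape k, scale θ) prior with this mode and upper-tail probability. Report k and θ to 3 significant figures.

Gamma(k,θ) with k>1 has mode (k−1)θ, so θ = 102/(k−1).
Need P(X < 188) = 0.95 with θ tied to k this way. Start at k = 2, θ = 102: P(X<188) ≈ 0.550.
Too low — raise k to concentrate. Iterating converges to k ≈ 8.45.
Then θ = 102/(8.45−1) ≈ 13.7.

k ≈ 8.45, θ ≈ 13.7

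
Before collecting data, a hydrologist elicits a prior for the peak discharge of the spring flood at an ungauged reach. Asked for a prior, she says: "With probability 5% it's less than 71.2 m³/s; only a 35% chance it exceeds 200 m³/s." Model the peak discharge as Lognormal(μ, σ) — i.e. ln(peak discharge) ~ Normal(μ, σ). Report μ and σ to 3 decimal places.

If T ~ Lognormal(μ,σ) then ln T ~ Normal(μ,σ), so the p-quantile of ln T is μ + z_p·σ.
ln(71.2) = 4.265 and ln(200) = 5.298; z_{0.05} = -1.645, z_{0.65} = 0.3853.
σ = (5.298 − 4.265)/(0.3853 − (-1.645)) = 0.509.
μ = 4.265 − (-1.645)·0.509 = 5.102.

μ ≈ 5.102, σ ≈ 0.509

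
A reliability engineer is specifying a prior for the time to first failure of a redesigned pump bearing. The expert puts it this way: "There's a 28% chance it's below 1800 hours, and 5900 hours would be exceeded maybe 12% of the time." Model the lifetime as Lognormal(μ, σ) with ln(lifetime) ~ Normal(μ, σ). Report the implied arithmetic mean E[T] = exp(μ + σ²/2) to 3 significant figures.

If T ~ Lognormal(μ,σ) then ln T ~ Normal(μ,σ), so the p-quantile of ln T is μ + z_p·σ.
ln(1800) = 7.496 and ln(5900) = 8.683; z_{0.28} = -0.5828, z_{0.88} = 1.175.
σ = (8.683 − 7.496)/(1.175 − (-0.5828)) = 0.675.
μ = 7.496 − (-0.5828)·0.675 = 7.889.
E[T] = exp(μ + σ²/2) = exp(7.889 + 0.2281) = 3350 hours.

E[T] ≈ 3350 hours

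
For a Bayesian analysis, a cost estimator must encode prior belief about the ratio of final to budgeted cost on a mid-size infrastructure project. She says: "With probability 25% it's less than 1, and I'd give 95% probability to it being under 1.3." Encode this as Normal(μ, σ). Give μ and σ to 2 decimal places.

μ = 1.09, σ = 0.13

For Normal(μ,σ), the p-quantile is μ + z_p·σ. Here z_{0.25} = -0.6745, z_{0.95} = 1.645.
So 1 = μ − 0.6745σ and 1.3 = μ + 1.645σ.
Subtracting: σ = (1.3 − 1)/(1.645 − (-0.6745)) = 0.13.
Then μ = 1 − (-0.6745)·0.13 = 1.09.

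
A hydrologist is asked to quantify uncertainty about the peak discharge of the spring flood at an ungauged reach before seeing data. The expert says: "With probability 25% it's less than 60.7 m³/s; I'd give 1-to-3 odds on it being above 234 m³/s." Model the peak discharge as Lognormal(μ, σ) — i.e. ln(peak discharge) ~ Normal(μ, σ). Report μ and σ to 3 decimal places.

If T ~ Lognormal(μ,σ) then ln T ~ Normal(μ,σ), so the p-quantile of ln T is μ + z_p·σ.
ln(60.7) = 4.106 and ln(234) = 5.455; z_{0.25} = -0.6745, z_{0.75} = 0.6745.
σ = (5.455 − 4.106)/(0.6745 − (-0.6745)) = 1.000.
μ = 4.106 − (-0.6745)·1.000 = 4.781.

μ ≈ 4.781, σ ≈ 1.000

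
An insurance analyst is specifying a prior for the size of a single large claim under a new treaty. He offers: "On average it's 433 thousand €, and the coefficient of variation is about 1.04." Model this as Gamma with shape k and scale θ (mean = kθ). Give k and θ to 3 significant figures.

k ≈ 0.925, θ ≈ 468

For Gamma(k, scale θ): mean = kθ, variance = kθ², so CV = 1/√k.
CV = 1.04, hence k = 1/CV² = 0.925.
Then θ = mean/k = 433/0.925 = 468.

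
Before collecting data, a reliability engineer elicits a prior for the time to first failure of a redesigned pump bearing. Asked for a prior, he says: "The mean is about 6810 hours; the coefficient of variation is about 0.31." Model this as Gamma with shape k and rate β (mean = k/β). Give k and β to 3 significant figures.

For Gamma(k, rate β): mean = k/β, variance = k/β², so CV = 1/√k.
CV = 0.31, hence k = 1/CV² = 10.4.
Then β = k/mean = 10.4/6810 = 0.00153.

k ≈ 10.4, β ≈ 0.00153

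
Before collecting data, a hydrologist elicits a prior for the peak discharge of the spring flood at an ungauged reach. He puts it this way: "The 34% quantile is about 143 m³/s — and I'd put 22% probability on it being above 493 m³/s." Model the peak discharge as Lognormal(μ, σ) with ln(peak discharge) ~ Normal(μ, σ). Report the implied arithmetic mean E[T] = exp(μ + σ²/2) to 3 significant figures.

E[T] ≈ 380 m³/s

If T ~ Lognormal(μ,σ) then ln T ~ Normal(μ,σ), so the p-quantile of ln T is μ + z_p·σ.
ln(143) = 4.963 and ln(493) = 6.201; z_{0.34} = -0.4125, z_{0.78} = 0.7722.
σ = (6.201 − 4.963)/(0.7722 − (-0.4125)) = 1.045.
μ = 4.963 − (-0.4125)·1.045 = 5.394.
E[T] = exp(μ + σ²/2) = exp(5.394 + 0.5457) = 380 m³/s.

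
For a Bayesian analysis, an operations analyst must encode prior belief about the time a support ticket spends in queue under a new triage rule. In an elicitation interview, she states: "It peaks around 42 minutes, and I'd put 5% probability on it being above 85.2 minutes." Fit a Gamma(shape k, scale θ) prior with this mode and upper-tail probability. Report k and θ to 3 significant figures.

k ≈ 6.53, θ ≈ 7.59

Gamma(k,θ) with k>1 has mode (k−1)θ, so θ = 42/(k−1).
Need P(X < 85.2) = 0.95 with θ tied to k this way. Start at k = 2, θ = 42: P(X<85.2) ≈ 0.602.
Too low — raise k to concentrate. Iterating converges to k ≈ 6.53.
Then θ = 42/(6.53−1) ≈ 7.59.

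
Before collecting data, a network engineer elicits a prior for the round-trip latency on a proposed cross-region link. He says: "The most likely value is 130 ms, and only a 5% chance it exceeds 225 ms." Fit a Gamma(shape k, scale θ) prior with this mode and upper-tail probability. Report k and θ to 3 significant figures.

Gamma(k,θ) with k>1 has mode (k−1)θ, so θ = 130/(k−1).
Need P(X < 225) = 0.95 with θ tied to k this way. Start at k = 2, θ = 130: P(X<225) ≈ 0.516.
Too low — raise k to concentrate. Iterating converges to k ≈ 10.3.
Then θ = 130/(10.3−1) ≈ 14.

k ≈ 10.3, θ ≈ 14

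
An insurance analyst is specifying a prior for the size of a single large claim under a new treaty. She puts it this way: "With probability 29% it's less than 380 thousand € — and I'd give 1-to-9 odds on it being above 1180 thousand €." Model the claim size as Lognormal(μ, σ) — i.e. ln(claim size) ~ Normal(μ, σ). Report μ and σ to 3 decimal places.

μ ≈ 6.282, σ ≈ 0.618

If T ~ Lognormal(μ,σ) then ln T ~ Normal(μ,σ), so the p-quantile of ln T is μ + z_p·σ.
ln(380) = 5.94 and ln(1180) = 7.073; z_{0.29} = -0.5534, z_{0.9} = 1.282.
σ = (7.073 − 5.94)/(1.282 − (-0.5534)) = 0.618.
μ = 5.94 − (-0.5534)·0.618 = 6.282.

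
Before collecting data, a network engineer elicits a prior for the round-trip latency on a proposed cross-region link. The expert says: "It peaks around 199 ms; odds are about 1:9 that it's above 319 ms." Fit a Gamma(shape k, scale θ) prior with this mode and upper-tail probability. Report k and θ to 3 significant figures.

k ≈ 9.44, θ ≈ 23.6

Gamma(k,θ) with k>1 has mode (k−1)θ, so θ = 199/(k−1).
Need P(X < 319) = 0.9 with θ tied to k this way. Start at k = 2, θ = 199: P(X<319) ≈ 0.476.
Too low — raise k to concentrate. Iterating converges to k ≈ 9.44.
Then θ = 199/(9.44−1) ≈ 23.6.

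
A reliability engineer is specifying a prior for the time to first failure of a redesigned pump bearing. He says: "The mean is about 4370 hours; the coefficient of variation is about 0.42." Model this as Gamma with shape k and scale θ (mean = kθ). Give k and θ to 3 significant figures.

For Gamma(k, scale θ): mean = kθ, variance = kθ², so CV = 1/√k.
CV = 0.42, hence k = 1/CV² = 5.67.
Then θ = mean/k = 4370/5.67 = 771.

k ≈ 5.67, θ ≈ 771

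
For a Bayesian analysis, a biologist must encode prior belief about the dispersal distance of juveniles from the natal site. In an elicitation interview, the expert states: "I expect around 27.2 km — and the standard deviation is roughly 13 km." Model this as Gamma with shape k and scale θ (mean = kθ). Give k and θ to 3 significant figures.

k ≈ 4.38, θ ≈ 6.21

For Gamma(k, scale θ): mean = kθ, variance = kθ², so CV = 1/√k.
CV = SD/mean = 13/27.2 = 0.4779, hence k = 1/CV² = 4.38.
Then θ = mean/k = 27.2/4.38 = 6.21.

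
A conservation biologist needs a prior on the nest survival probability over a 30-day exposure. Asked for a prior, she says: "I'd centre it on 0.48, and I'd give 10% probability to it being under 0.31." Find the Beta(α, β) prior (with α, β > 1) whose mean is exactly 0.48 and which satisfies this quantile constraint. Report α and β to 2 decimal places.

α ≈ 6.58, β ≈ 7.13

With mean 0.48 fixed, write α = 0.48s, β = 0.52s where s = α+β.
Need P(θ < 0.31) = 0.1 under Beta(0.48s, 0.52s). Normal approximation: (q−m)/√(m(1−m)/s) ≈ z_{0.1} = -1.28, so s ≈ 0.48·0.52·(-1.28)²/(0.31−0.48)² = 14.2.
At s = 14.2: P(θ<0.31) ≈ 0.096. Adjusting to match 0.1 gives s ≈ 13.72.
So α = 0.48·13.72 ≈ 6.58, β = 0.52·13.72 ≈ 7.13.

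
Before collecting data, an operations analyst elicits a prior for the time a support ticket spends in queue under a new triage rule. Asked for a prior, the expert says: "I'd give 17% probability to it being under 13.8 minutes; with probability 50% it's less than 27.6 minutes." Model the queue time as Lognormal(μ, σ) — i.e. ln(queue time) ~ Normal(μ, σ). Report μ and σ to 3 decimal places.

If T ~ Lognormal(μ,σ) then ln T ~ Normal(μ,σ), so the p-quantile of ln T is μ + z_p·σ.
ln(13.8) = 2.625 and ln(27.6) = 3.318; z_{0.17} = -0.9542, z_{0.5} = 0.
σ = (3.318 − 2.625)/(0 − (-0.9542)) = 0.726.
μ = 2.625 − (-0.9542)·0.726 = 3.318.

μ ≈ 3.318, σ ≈ 0.726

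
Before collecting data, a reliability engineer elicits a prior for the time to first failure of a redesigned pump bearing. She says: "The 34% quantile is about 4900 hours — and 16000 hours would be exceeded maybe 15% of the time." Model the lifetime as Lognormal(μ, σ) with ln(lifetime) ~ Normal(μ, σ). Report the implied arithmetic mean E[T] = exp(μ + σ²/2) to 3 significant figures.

If T ~ Lognormal(μ,σ) then ln T ~ Normal(μ,σ), so the p-quantile of ln T is μ + z_p·σ.
ln(4900) = 8.497 and ln(16000) = 9.68; z_{0.34} = -0.4125, z_{0.85} = 1.036.
σ = (9.68 − 8.497)/(1.036 − (-0.4125)) = 0.817.
μ = 8.497 − (-0.4125)·0.817 = 8.834.
E[T] = exp(μ + σ²/2) = exp(8.834 + 0.3335) = 9580 hours.

E[T] ≈ 9580 hours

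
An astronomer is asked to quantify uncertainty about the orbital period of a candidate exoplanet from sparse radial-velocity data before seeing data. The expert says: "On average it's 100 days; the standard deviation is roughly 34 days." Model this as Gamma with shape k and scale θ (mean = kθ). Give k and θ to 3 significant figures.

For Gamma(k, scale θ): mean = kθ, variance = kθ², so CV = 1/√k.
CV = SD/mean = 34/100 = 0.34, hence k = 1/CV² = 8.65.
Then θ = mean/k = 100/8.65 = 11.6.

k ≈ 8.65, θ ≈ 11.6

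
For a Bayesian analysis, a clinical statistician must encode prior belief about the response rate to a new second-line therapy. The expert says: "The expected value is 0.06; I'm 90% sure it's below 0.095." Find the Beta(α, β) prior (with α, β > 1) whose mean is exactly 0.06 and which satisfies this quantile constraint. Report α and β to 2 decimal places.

α ≈ 4.93, β ≈ 77.22

With mean 0.06 fixed, write α = 0.06s, β = 0.94s where s = α+β.
Need P(θ < 0.095) = 0.9 under Beta(0.06s, 0.94s). Normal approximation: (q−m)/√(m(1−m)/s) ≈ z_{0.9} = 1.28, so s ≈ 0.06·0.94·(1.28)²/(0.095−0.06)² = 75.6.
At s = 75.6: P(θ<0.095) ≈ 0.893. Adjusting to match 0.9 gives s ≈ 82.15.
So α = 0.06·82.15 ≈ 4.93, β = 0.94·82.15 ≈ 77.22.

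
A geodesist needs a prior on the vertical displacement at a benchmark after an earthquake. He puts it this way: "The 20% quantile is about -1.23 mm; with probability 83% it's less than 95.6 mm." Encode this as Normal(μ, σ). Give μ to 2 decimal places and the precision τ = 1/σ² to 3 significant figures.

μ = 44.15, τ = 0.000344

The p-quantile of Normal(μ,σ) is μ + z_p·σ, with z_{0.2} = -0.8416 and z_{0.83} = 0.9542.
Eliminate σ: μ = (z₂·x₁ − z₁·x₂)/(z₂ − z₁) = (0.9542·-1.23 − (-0.8416)·95.6)/1.796 = 44.15.
Then σ = (x₂ − x₁)/(z₂ − z₁) = (95.6 − -1.23)/1.796 = 53.92.
Precision τ = 1/σ² = 1/53.92² = 0.000344.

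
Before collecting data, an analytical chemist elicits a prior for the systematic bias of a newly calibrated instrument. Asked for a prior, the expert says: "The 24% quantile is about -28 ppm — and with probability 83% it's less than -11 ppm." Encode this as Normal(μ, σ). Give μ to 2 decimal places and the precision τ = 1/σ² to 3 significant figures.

μ = -20.77, τ = 0.00954

For Normal(μ,σ), the p-quantile is μ + z_p·σ. Here z_{0.24} = -0.7063, z_{0.83} = 0.9542.
So -28 = μ − 0.7063σ and -11 = μ + 0.9542σ.
Subtracting: σ = (-11 − -28)/(0.9542 − (-0.7063)) = 10.24.
Then μ = -28 − (-0.7063)·10.24 = -20.77.
Precision τ = 1/σ² = 1/10.24² = 0.00954.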